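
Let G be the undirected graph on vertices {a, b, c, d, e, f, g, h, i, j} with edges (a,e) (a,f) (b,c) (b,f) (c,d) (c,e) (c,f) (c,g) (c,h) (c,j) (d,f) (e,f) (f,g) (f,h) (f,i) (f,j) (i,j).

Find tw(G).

2

A width-2 tree decomposition is:
Bags: B1 = {c, f, h}  B2 = {c, f, j}  B3 = {b, c, f}  B4 = {c, f, g}  B5 = {c, e, f}  B6 = {f, i, j}  B7 = {a, e, f}  B8 = {c, d, f}
Tree: B1–B2, B2–B3, B2–B4, B1–B5, B2–B6, B5–B7, B3–B8
Each bag holds 3 vertices, so the decomposition has width 2, which upper-bounds the treewidth. Conversely, {c, d, f} is a clique of size 3, and the vertices of any clique must share a bag in every tree decomposition; so some bag has ≥ 3 vertices and tw(G) ≥ 2. Therefore the treewidth is 2.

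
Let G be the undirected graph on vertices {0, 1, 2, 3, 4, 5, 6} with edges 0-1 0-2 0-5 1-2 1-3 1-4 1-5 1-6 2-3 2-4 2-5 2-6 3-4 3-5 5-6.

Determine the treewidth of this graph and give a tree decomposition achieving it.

Treewidth 3.
One optimal decomposition is:
Bags: B1 = {1, 2, 3, 5}  B2 = {0, 1, 2, 5}  B3 = {1, 2, 3, 4}  B4 = {1, 2, 5, 6}
Tree: B1–B2, B1–B3, B1–B4

Each bag holds 4 vertices, so the decomposition has width 3, which upper-bounds the treewidth. For the lower bound, the 4 vertices {1, 2, 3, 4} are pairwise adjacent, and any tree decomposition puts a clique entirely inside one bag — forcing width ≥ 3. Combining the bounds, tw(G) = 3.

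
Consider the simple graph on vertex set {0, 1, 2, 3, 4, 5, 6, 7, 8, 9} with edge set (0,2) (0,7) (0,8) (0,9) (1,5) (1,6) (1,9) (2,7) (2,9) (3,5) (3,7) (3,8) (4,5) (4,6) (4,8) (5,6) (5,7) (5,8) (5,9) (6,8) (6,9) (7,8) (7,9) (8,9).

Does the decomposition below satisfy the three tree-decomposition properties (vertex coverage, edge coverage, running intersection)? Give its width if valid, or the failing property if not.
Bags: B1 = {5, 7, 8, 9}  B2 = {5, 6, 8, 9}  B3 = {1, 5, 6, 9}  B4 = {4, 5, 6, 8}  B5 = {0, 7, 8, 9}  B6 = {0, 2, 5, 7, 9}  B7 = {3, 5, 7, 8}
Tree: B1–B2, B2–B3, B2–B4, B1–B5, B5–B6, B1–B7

A tree decomposition must satisfy three properties: every vertex lies in some bag; for every edge, both endpoints lie together in some bag; and for every vertex, the bags containing it form a connected subtree. Here bags containing vertex 5 are not connected in the tree, so the decomposition is invalid.

No — bags containing vertex 5 are not connected in the tree.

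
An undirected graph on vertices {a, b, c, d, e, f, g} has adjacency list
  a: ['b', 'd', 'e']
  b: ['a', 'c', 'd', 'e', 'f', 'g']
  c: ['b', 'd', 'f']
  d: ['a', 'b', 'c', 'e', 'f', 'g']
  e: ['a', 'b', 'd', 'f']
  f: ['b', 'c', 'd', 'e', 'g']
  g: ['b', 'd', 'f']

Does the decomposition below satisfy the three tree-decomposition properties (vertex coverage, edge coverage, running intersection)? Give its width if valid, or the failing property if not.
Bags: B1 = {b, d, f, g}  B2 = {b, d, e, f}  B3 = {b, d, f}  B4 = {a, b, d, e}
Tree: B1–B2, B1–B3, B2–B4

No — vertex c appears in no bag.

A tree decomposition must satisfy three properties: every vertex lies in some bag; for every edge, both endpoints lie together in some bag; and for every vertex, the bags containing it form a connected subtree. Here vertex c appears in no bag, so the decomposition is invalid.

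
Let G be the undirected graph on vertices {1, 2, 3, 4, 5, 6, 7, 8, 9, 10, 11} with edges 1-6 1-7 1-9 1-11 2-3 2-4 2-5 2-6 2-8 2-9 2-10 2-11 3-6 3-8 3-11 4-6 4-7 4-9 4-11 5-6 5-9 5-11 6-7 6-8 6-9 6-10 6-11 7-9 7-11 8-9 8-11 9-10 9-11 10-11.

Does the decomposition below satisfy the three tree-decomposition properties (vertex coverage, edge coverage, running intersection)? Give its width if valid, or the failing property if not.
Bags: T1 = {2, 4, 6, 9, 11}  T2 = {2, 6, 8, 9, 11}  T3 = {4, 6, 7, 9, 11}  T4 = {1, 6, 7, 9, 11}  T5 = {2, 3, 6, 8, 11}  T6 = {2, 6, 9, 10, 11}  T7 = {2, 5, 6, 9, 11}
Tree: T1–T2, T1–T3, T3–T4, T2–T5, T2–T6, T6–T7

Yes; width 4.

Every vertex of G appears in some bag (union = {1, 2, 3, 4, 5, 6, 7, 8, 9, 10, 11}); every edge is covered by a bag; and for each vertex v the set of bags containing v is connected in the bag tree. The decomposition is therefore valid. The largest bag has 5 vertices, so the width is 4.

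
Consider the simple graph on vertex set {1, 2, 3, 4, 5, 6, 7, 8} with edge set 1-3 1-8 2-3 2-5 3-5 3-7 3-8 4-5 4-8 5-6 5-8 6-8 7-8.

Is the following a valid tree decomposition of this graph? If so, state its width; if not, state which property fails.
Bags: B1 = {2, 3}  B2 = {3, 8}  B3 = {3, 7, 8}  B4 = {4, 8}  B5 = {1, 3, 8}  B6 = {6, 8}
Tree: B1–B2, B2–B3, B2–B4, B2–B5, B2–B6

A tree decomposition must satisfy three properties: every vertex lies in some bag; for every edge, both endpoints lie together in some bag; and for every vertex, the bags containing it form a connected subtree. Here vertex 5 appears in no bag, so the decomposition is invalid.

No — vertex 5 appears in no bag.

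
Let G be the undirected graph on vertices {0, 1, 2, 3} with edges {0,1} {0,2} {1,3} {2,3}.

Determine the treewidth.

A width-2 tree decomposition is:
Bags: B1 = {0, 1, 3}  B2 = {0, 2, 3}
Tree: B1–B2
Each bag holds 3 vertices, so the decomposition has width 2, which upper-bounds the treewidth. The edges 3–1–0–2–3 form a cycle, so G is not a tree and its treewidth is at least 2. Therefore the treewidth is 2.

2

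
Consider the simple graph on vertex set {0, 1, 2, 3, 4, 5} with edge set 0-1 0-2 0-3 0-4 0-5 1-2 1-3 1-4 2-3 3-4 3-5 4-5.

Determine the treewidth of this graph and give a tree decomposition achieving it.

Every bag has size at most 4, so the width is 4 − 1 = 3 and tw(G) ≤ 3. For the lower bound, the 4 vertices {0, 1, 2, 3} are pairwise adjacent, and any tree decomposition puts a clique entirely inside one bag — forcing width ≥ 3. The upper and lower bounds meet at 3, so that is the treewidth.

Treewidth 3.
One optimal decomposition is:
Bags: B1 = {0, 1, 3, 4}  B2 = {0, 3, 4, 5}  B3 = {0, 1, 2, 3}
Tree: B1–B2, B1–B3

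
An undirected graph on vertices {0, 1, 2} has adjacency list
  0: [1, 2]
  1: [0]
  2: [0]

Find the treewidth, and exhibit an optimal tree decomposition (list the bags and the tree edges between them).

Treewidth 1.
Bags: B1 = {0, 2}  B2 = {0, 1}
Tree: B1–B2

Every bag has size at most 2, so the width is 2 − 1 = 1 and tw(G) ≤ 1. G has an edge, so its treewidth is at least 1. Hence tw(G) = 1 exactly.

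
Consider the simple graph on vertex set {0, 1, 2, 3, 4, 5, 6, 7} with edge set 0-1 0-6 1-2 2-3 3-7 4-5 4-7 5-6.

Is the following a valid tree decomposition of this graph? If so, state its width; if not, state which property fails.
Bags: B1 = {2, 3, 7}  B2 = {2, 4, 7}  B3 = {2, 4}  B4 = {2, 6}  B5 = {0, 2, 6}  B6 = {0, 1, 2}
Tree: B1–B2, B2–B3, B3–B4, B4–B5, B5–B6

A tree decomposition must satisfy three properties: every vertex lies in some bag; for every edge, both endpoints lie together in some bag; and for every vertex, the bags containing it form a connected subtree. Here vertex 5 appears in no bag, so the decomposition is invalid.

No — vertex 5 appears in no bag.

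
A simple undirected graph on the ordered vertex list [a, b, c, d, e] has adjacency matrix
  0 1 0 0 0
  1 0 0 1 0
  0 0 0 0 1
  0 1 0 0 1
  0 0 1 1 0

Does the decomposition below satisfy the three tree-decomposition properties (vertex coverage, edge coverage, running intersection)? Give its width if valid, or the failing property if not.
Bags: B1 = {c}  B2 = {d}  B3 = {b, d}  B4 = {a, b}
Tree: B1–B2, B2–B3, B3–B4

A tree decomposition must satisfy three properties: every vertex lies in some bag; for every edge, both endpoints lie together in some bag; and for every vertex, the bags containing it form a connected subtree. Here vertex e appears in no bag, so the decomposition is invalid.

No — vertex e appears in no bag.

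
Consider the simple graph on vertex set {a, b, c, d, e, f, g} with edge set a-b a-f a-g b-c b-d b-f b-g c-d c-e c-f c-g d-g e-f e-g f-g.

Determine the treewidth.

A width-3 tree decomposition is:
Bags: B1 = {b, c, f, g}  B2 = {a, b, f, g}  B3 = {c, e, f, g}  B4 = {b, c, d, g}
Tree: B1–B2, B1–B3, B1–B4
The largest bag has 4 vertices, giving width 3; this decomposition certifies tw(G) ≤ 3. For the lower bound, the 4 vertices {b, c, d, g} are pairwise adjacent, and any tree decomposition puts a clique entirely inside one bag — forcing width ≥ 3. The upper and lower bounds meet at 3, so that is the treewidth.

3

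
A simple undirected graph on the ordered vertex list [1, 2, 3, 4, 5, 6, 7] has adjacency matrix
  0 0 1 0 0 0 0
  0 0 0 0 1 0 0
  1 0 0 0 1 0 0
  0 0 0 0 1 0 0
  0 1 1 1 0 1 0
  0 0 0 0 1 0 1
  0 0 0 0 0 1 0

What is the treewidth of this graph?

1

A width-1 tree decomposition is:
Bags: B1 = {2, 5}  B2 = {4, 5}  B3 = {3, 5}  B4 = {1, 3}  B5 = {5, 6}  B6 = {6, 7}
Tree: B1–B2, B1–B3, B3–B4, B2–B5, B5–B6
The largest bag has 2 vertices, giving width 1; this decomposition certifies tw(G) ≤ 1. G has an edge, so its treewidth is at least 1. Hence tw(G) = 1 exactly.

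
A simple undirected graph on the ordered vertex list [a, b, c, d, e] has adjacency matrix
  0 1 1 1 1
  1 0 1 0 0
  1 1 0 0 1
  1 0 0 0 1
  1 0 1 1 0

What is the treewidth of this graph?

2

A width-2 tree decomposition is:
Bags: B1 = {a, c, e}  B2 = {a, b, c}  B3 = {a, d, e}
Tree: B1–B2, B1–B3
Every bag has size at most 3, so the width is 3 − 1 = 2 and tw(G) ≤ 2. On the other hand G contains the 3-clique {a, d, e}. A clique must lie in a single bag of any decomposition, so no decomposition can have width below 2. The upper and lower bounds meet at 2, so that is the treewidth.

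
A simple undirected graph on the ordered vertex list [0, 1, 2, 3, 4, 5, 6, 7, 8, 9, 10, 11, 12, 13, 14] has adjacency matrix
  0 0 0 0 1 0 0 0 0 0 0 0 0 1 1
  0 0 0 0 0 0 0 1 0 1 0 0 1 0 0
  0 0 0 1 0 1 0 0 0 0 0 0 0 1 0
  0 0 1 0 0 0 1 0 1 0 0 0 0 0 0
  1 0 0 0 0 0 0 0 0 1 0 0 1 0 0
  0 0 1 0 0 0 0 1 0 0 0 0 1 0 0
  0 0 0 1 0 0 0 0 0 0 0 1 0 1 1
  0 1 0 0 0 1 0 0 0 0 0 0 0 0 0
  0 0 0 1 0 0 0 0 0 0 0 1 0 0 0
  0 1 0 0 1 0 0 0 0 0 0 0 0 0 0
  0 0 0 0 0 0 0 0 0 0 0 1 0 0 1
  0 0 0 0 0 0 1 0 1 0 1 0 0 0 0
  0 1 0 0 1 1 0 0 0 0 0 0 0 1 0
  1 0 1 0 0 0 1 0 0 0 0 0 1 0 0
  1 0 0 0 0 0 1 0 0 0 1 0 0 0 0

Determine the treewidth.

A width-3 tree decomposition is:
Bags: B1 = {3, 8, 10, 11}  B2 = {3, 6, 10, 11}  B3 = {3, 6, 10, 14}  B4 = {2, 3, 6, 14}  B5 = {2, 6, 13, 14}  B6 = {0, 2, 13, 14}  B7 = {0, 2, 5, 13}  B8 = {0, 5, 12, 13}  B9 = {0, 4, 5, 12}  B10 = {4, 5, 7, 12}  B11 = {1, 4, 7, 12}  B12 = {1, 4, 7, 9}
Tree: B1–B2, B2–B3, B3–B4, B4–B5, B5–B6, B6–B7, B7–B8, B8–B9, B9–B10, B10–B11, B11–B12
Each bag holds 4 vertices, so the decomposition has width 3, which upper-bounds the treewidth. For the lower bound: the 4 vertex sets {8,10,11}, {3}, {6}, {0,2,13,14} are disjoint, each induces a connected subgraph, and every pair is joined by at least one edge of G. Contracting each set to a single vertex therefore yields K_{4} as a minor, and since treewidth is minor-monotone, tw(G) ≥ tw(K_{4}) = 3. Therefore the treewidth is 3.

3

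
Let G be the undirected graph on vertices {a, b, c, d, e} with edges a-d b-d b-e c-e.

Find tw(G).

1

A width-1 tree decomposition is:
Bags: B1 = {a, d}  B2 = {b, d}  B3 = {b, e}  B4 = {c, e}
Tree: B1–B2, B2–B3, B3–B4
The largest bag has 2 vertices, giving width 1; this decomposition certifies tw(G) ≤ 1. Since G has at least one edge (e.g. a–d), it is not an edgeless graph, so tw(G) ≥ 1. Hence tw(G) = 1 exactly.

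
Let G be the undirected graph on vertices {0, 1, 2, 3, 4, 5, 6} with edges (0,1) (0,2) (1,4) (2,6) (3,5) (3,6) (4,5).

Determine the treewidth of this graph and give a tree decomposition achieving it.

The largest bag has 3 vertices, giving width 2; this decomposition certifies tw(G) ≤ 2. Since 1–0–2–6–3–5–4–1 is a cycle in G, G is not acyclic. Forests are exactly the graphs of treewidth ≤ 1, so tw(G) ≥ 2. Hence tw(G) = 2 exactly.

Treewidth 2.
One optimal decomposition is:
Bags: B1 = {0, 1, 2}  B2 = {1, 2, 6}  B3 = {1, 3, 6}  B4 = {1, 3, 5}  B5 = {1, 4, 5}
Tree: B1–B2, B2–B3, B3–B4, B4–B5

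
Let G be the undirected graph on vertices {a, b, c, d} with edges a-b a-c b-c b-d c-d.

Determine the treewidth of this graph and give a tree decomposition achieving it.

Treewidth 2.
One optimal decomposition is:
Bags: B1 = {a, b, c}  B2 = {b, c, d}
Tree: B1–B2

Every bag has size at most 3, so the width is 3 − 1 = 2 and tw(G) ≤ 2. On the other hand G contains the 3-clique {b, c, d}. A clique must lie in a single bag of any decomposition, so no decomposition can have width below 2. Therefore the treewidth is 2.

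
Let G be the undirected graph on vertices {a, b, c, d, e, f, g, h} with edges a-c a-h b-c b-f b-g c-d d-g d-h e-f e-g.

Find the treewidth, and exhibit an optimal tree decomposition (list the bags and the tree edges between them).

Treewidth 2.
Bags: B1 = {a, c, h}  B2 = {c, d, h}  B3 = {b, c, d}  B4 = {b, d, g}  B5 = {b, f, g}  B6 = {e, f, g}
Tree: B1–B2, B2–B3, B3–B4, B4–B5, B5–B6

Every bag has size at most 3, so the width is 3 − 1 = 2 and tw(G) ≤ 2. The edges a–h–d–c–a form a cycle, so G is not a tree and its treewidth is at least 2. The upper and lower bounds meet at 2, so that is the treewidth.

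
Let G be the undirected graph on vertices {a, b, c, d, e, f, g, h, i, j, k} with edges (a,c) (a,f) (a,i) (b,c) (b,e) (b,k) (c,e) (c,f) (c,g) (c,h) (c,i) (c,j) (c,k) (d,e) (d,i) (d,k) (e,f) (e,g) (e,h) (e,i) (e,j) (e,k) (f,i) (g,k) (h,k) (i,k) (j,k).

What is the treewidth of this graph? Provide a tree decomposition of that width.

Each bag holds 4 vertices, so the decomposition has width 3, which upper-bounds the treewidth. On the other hand G contains the 4-clique {d, e, i, k}. A clique must lie in a single bag of any decomposition, so no decomposition can have width below 3. Therefore the treewidth is 3.

Treewidth 3.
One optimal decomposition is:
Bags: B1 = {c, e, i, k}  B2 = {c, e, f, i}  B3 = {b, c, e, k}  B4 = {c, e, g, k}  B5 = {c, e, h, k}  B6 = {a, c, f, i}  B7 = {c, e, j, k}  B8 = {d, e, i, k}
Tree: B1–B2, B1–B3, B1–B4, B4–B5, B2–B6, B4–B7, B1–B8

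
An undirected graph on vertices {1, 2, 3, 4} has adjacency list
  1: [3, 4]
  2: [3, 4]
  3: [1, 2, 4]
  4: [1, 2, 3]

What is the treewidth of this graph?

2

A width-2 tree decomposition is:
Bags: B1 = {1, 3, 4}  B2 = {2, 3, 4}
Tree: B1–B2
The largest bag has 3 vertices, giving width 2; this decomposition certifies tw(G) ≤ 2. For the lower bound, the 3 vertices {1, 3, 4} are pairwise adjacent, and any tree decomposition puts a clique entirely inside one bag — forcing width ≥ 2. Therefore the treewidth is 2.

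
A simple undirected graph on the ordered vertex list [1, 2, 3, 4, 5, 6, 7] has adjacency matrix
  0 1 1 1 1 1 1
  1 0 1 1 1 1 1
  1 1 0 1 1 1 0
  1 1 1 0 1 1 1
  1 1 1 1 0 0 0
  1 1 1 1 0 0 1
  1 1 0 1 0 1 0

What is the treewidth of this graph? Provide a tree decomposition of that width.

Treewidth 4.
Bags: B1 = {1, 2, 3, 4, 6}  B2 = {1, 2, 4, 6, 7}  B3 = {1, 2, 3, 4, 5}
Tree: B1–B2, B1–B3

The largest bag has 5 vertices, giving width 4; this decomposition certifies tw(G) ≤ 4. Conversely, {1, 2, 3, 4, 5} is a clique of size 5, and the vertices of any clique must share a bag in every tree decomposition; so some bag has ≥ 5 vertices and tw(G) ≥ 4. Therefore the treewidth is 4.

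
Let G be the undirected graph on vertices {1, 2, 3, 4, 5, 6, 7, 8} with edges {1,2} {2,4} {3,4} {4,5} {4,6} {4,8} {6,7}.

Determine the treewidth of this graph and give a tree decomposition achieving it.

Every bag has size at most 2, so the width is 2 − 1 = 1 and tw(G) ≤ 1. G has an edge, so its treewidth is at least 1. Combining the bounds, tw(G) = 1.

Treewidth 1.
One such decomposition:
Bags: B1 = {4, 8}  B2 = {2, 4}  B3 = {3, 4}  B4 = {1, 2}  B5 = {4, 6}  B6 = {6, 7}  B7 = {4, 5}
Tree: B1–B2, B2–B3, B2–B4, B1–B5, B5–B6, B5–B7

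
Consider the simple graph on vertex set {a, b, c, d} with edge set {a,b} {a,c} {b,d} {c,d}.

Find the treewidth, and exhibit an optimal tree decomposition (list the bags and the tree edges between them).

Every bag has size at most 3, so the width is 3 − 1 = 2 and tw(G) ≤ 2. For the lower bound, G contains the cycle c–d–b–a–c, so G is not a forest; only forests have treewidth ≤ 1, hence tw(G) ≥ 2. Therefore the treewidth is 2.

Treewidth 2.
Bags: B1 = {b, c, d}  B2 = {a, b, c}
Tree: B1–B2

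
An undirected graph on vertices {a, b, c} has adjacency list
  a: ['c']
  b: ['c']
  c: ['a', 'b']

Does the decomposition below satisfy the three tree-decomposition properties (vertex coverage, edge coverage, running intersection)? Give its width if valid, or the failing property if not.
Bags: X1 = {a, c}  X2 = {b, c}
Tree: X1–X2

Vertex coverage: the bags together contain {a, b, c}, the full vertex set. Edge coverage: each edge of G has both endpoints in at least one bag. Running intersection: for every vertex, the bags containing it form a connected subtree. All three properties hold, so this is a valid tree decomposition of width max|bag| − 1 = 1, and hence tw(G) ≤ 1.

Yes; width 1.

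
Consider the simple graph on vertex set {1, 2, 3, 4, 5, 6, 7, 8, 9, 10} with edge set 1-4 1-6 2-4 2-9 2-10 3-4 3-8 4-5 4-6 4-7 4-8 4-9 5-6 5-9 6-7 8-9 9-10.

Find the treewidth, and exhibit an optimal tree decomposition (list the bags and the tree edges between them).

The largest bag has 3 vertices, giving width 2; this decomposition certifies tw(G) ≤ 2. For the lower bound, the 3 vertices {2, 9, 10} are pairwise adjacent, and any tree decomposition puts a clique entirely inside one bag — forcing width ≥ 2. Therefore the treewidth is 2.

Treewidth 2.
One such decomposition:
Bags: B1 = {4, 5, 9}  B2 = {2, 4, 9}  B3 = {4, 5, 6}  B4 = {4, 8, 9}  B5 = {4, 6, 7}  B6 = {3, 4, 8}  B7 = {2, 9, 10}  B8 = {1, 4, 6}
Tree: B1–B2, B1–B3, B1–B4, B3–B5, B4–B6, B2–B7, B3–B8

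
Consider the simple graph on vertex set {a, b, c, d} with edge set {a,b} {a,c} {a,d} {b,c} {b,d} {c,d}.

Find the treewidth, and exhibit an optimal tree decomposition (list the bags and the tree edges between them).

A single bag containing all 4 vertices is trivially a valid decomposition of width 3. For the lower bound, the 4 vertices {a, b, c, d} are pairwise adjacent, and any tree decomposition puts a clique entirely inside one bag — forcing width ≥ 3. Therefore the treewidth is 3.

Treewidth 3.
One optimal decomposition is:
Bags: B1 = {a, b, c, d}
Tree: (single bag)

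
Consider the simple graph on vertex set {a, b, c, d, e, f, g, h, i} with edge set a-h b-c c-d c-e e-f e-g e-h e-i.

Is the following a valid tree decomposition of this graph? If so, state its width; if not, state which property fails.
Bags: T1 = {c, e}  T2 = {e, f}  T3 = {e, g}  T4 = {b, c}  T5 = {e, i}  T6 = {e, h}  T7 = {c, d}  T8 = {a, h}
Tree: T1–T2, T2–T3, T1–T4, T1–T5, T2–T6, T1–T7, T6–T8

Checking the three conditions: (i) the bags cover all of {a, b, c, d, e, f, g, h, i}; (ii) for each edge, some bag contains both endpoints; (iii) the bags containing any fixed vertex form a subtree. All hold, so the decomposition is valid with width 2 − 1 = 1.

Yes; width 1.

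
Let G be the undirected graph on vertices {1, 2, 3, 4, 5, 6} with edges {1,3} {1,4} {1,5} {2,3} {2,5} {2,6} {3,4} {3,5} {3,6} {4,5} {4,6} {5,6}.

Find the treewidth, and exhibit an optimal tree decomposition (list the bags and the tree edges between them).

Treewidth 3.
Bags: B1 = {3, 4, 5, 6}  B2 = {2, 3, 5, 6}  B3 = {1, 3, 4, 5}
Tree: B1–B2, B1–B3

Each bag holds 4 vertices, so the decomposition has width 3, which upper-bounds the treewidth. For the lower bound, the 4 vertices {2, 3, 5, 6} are pairwise adjacent, and any tree decomposition puts a clique entirely inside one bag — forcing width ≥ 3. Combining the bounds, tw(G) = 3.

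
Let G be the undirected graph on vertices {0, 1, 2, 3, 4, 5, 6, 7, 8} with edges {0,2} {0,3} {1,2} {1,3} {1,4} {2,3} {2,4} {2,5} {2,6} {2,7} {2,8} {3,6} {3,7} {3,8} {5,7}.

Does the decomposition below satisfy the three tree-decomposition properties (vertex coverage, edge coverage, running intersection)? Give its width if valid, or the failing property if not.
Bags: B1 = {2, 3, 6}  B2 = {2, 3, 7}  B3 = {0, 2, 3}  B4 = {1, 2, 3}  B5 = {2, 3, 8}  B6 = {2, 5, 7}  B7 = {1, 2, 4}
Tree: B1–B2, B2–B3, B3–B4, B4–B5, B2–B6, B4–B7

Checking the three conditions: (i) the bags cover all of {0, 1, 2, 3, 4, 5, 6, 7, 8}; (ii) for each edge, some bag contains both endpoints; (iii) the bags containing any fixed vertex form a subtree. All hold, so the decomposition is valid with width 3 − 1 = 2.

Yes; width 2.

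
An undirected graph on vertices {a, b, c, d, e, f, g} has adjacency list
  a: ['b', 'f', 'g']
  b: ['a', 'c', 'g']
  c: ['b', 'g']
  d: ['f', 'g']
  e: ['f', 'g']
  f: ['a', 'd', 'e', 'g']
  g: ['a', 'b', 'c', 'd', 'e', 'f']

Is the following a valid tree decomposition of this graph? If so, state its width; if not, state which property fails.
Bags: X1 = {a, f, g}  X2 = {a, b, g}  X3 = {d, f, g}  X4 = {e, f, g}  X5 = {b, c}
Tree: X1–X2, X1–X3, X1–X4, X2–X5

A tree decomposition must satisfy three properties: every vertex lies in some bag; for every edge, both endpoints lie together in some bag; and for every vertex, the bags containing it form a connected subtree. Here edge (g,c) lies in no bag, so the decomposition is invalid.

No — edge (g,c) lies in no bag.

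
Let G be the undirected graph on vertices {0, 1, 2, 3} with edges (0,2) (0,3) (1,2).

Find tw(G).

A width-1 tree decomposition is:
Bags: B1 = {1, 2}  B2 = {0, 2}  B3 = {0, 3}
Tree: B1–B2, B2–B3
The largest bag has 2 vertices, giving width 1; this decomposition certifies tw(G) ≤ 1. Since G has at least one edge (e.g. 2–1), it is not an edgeless graph, so tw(G) ≥ 1. Hence tw(G) = 1 exactly.

1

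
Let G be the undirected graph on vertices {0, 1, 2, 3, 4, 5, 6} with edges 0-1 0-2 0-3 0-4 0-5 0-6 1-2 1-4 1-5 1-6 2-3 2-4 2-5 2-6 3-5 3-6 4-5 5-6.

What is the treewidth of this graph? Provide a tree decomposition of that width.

Treewidth 4.
Bags: B1 = {0, 1, 2, 5, 6}  B2 = {0, 2, 3, 5, 6}  B3 = {0, 1, 2, 4, 5}
Tree: B1–B2, B1–B3

Every bag has size at most 5, so the width is 5 − 1 = 4 and tw(G) ≤ 4. On the other hand G contains the 5-clique {0, 1, 2, 4, 5}. A clique must lie in a single bag of any decomposition, so no decomposition can have width below 4. Therefore the treewidth is 4.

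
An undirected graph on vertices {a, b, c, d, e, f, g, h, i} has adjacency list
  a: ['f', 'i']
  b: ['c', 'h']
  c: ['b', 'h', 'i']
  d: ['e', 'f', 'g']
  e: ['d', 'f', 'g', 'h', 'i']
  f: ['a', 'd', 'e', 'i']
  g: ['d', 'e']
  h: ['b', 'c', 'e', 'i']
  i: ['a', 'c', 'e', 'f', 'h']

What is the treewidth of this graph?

A width-2 tree decomposition is:
Bags: B1 = {a, f, i}  B2 = {e, f, i}  B3 = {e, h, i}  B4 = {c, h, i}  B5 = {b, c, h}  B6 = {d, e, f}  B7 = {d, e, g}
Tree: B1–B2, B2–B3, B3–B4, B4–B5, B2–B6, B6–B7
The largest bag has 3 vertices, giving width 2; this decomposition certifies tw(G) ≤ 2. On the other hand G contains the 3-clique {d, e, g}. A clique must lie in a single bag of any decomposition, so no decomposition can have width below 2. Therefore the treewidth is 2.

2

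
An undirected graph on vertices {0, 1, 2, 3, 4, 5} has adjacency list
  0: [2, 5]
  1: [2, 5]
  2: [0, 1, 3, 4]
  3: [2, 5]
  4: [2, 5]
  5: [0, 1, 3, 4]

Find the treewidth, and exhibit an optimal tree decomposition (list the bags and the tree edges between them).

Each bag holds 3 vertices, so the decomposition has width 2, which upper-bounds the treewidth. The edges 1–5–4–2–1 form a cycle, so G is not a tree and its treewidth is at least 2. Hence tw(G) = 2 exactly.

Treewidth 2.
One such decomposition:
Bags: B1 = {1, 2, 5}  B2 = {2, 4, 5}  B3 = {2, 3, 5}  B4 = {0, 2, 5}
Tree: B1–B2, B2–B3, B3–B4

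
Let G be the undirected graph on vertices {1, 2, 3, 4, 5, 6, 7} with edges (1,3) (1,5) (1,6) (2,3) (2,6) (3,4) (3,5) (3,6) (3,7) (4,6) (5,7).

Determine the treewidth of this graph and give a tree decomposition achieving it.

Treewidth 2.
One optimal decomposition is:
Bags: B1 = {2, 3, 6}  B2 = {3, 4, 6}  B3 = {1, 3, 6}  B4 = {1, 3, 5}  B5 = {3, 5, 7}
Tree: B1–B2, B1–B3, B3–B4, B4–B5

The largest bag has 3 vertices, giving width 2; this decomposition certifies tw(G) ≤ 2. Conversely, {1, 3, 5} is a clique of size 3, and the vertices of any clique must share a bag in every tree decomposition; so some bag has ≥ 3 vertices and tw(G) ≥ 2. The upper and lower bounds meet at 2, so that is the treewidth.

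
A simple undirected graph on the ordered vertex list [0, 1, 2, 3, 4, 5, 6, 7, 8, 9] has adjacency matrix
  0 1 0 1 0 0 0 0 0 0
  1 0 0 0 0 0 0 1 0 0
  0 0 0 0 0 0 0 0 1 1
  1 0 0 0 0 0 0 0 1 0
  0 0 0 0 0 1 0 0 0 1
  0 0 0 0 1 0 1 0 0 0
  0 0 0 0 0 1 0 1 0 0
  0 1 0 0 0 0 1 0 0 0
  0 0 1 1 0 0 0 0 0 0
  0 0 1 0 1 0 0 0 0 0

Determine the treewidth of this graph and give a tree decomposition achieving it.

Treewidth 2.
One optimal decomposition is:
Bags: B1 = {4, 5, 6}  B2 = {4, 6, 7}  B3 = {1, 4, 7}  B4 = {0, 1, 4}  B5 = {0, 3, 4}  B6 = {3, 4, 8}  B7 = {2, 4, 8}  B8 = {2, 4, 9}
Tree: B1–B2, B2–B3, B3–B4, B4–B5, B5–B6, B6–B7, B7–B8

Every bag has size at most 3, so the width is 3 − 1 = 2 and tw(G) ≤ 2. The edges 4–5–6–7–1–0–3–8–2–9–4 form a cycle, so G is not a tree and its treewidth is at least 2. Combining the bounds, tw(G) = 2.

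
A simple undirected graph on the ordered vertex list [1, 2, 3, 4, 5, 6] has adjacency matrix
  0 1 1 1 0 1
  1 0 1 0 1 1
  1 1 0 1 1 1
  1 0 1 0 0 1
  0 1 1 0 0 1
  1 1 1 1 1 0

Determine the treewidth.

3

A width-3 tree decomposition is:
Bags: B1 = {1, 2, 3, 6}  B2 = {2, 3, 5, 6}  B3 = {1, 3, 4, 6}
Tree: B1–B2, B1–B3
Every bag has size at most 4, so the width is 4 − 1 = 3 and tw(G) ≤ 3. Conversely, {1, 2, 3, 6} is a clique of size 4, and the vertices of any clique must share a bag in every tree decomposition; so some bag has ≥ 4 vertices and tw(G) ≥ 3. Hence tw(G) = 3 exactly.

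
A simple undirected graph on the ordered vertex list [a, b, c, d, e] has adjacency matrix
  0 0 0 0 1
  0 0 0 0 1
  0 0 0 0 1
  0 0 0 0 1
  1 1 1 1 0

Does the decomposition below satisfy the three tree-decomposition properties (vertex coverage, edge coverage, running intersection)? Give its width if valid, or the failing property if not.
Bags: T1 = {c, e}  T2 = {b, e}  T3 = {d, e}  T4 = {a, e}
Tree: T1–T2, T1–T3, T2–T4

Every vertex of G appears in some bag (union = {a, b, c, d, e}); every edge is covered by a bag; and for each vertex v the set of bags containing v is connected in the bag tree. The decomposition is therefore valid. The largest bag has 2 vertices, so the width is 1.

Yes; width 1.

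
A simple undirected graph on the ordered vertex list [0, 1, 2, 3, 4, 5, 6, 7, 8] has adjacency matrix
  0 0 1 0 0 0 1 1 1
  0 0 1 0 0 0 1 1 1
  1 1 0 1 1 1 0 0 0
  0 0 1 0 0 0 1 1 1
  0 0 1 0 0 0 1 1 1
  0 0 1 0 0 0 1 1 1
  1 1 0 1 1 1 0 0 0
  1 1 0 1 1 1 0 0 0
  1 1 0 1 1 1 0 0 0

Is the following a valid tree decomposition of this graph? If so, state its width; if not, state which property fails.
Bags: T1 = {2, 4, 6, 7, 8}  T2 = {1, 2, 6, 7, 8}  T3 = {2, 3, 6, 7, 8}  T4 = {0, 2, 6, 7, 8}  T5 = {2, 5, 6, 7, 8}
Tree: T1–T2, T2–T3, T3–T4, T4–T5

Yes; width 4.

Vertex coverage: the bags together contain {0, 1, 2, 3, 4, 5, 6, 7, 8}, the full vertex set. Edge coverage: each edge of G has both endpoints in at least one bag. Running intersection: for every vertex, the bags containing it form a connected subtree. All three properties hold, so this is a valid tree decomposition of width max|bag| − 1 = 4, and hence tw(G) ≤ 4.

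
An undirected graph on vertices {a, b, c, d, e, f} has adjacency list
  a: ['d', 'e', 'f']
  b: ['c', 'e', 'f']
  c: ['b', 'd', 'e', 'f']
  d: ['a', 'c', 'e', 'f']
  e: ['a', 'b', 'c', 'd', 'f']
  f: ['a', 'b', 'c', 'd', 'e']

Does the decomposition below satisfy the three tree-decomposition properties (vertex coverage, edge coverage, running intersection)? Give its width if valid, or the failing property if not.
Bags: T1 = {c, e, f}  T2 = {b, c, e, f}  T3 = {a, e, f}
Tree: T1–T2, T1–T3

A tree decomposition must satisfy three properties: every vertex lies in some bag; for every edge, both endpoints lie together in some bag; and for every vertex, the bags containing it form a connected subtree. Here vertex d appears in no bag, so the decomposition is invalid.

No — vertex d appears in no bag.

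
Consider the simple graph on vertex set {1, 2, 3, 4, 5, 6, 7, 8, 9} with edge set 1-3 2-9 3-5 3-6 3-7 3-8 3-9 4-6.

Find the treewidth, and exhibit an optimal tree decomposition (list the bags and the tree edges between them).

Treewidth 1.
Bags: B1 = {3, 6}  B2 = {3, 5}  B3 = {4, 6}  B4 = {3, 7}  B5 = {3, 9}  B6 = {3, 8}  B7 = {1, 3}  B8 = {2, 9}
Tree: B1–B2, B1–B3, B1–B4, B4–B5, B2–B6, B1–B7, B5–B8

Each bag holds 2 vertices, so the decomposition has width 1, which upper-bounds the treewidth. Any graph with an edge has treewidth ≥ 1, and G has the edge 3–6. Combining the bounds, tw(G) = 1.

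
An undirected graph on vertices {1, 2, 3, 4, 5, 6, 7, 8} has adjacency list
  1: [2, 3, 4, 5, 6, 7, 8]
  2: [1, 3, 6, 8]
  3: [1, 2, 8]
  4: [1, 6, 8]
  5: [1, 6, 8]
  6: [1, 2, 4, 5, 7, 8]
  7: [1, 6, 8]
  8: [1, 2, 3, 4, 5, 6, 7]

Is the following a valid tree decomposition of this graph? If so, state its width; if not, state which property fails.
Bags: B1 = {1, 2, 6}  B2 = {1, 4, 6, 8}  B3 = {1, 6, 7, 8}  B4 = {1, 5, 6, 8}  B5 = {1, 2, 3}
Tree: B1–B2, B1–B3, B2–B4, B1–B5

No — edge (8,2) lies in no bag.

A tree decomposition must satisfy three properties: every vertex lies in some bag; for every edge, both endpoints lie together in some bag; and for every vertex, the bags containing it form a connected subtree. Here edge (8,2) lies in no bag, so the decomposition is invalid.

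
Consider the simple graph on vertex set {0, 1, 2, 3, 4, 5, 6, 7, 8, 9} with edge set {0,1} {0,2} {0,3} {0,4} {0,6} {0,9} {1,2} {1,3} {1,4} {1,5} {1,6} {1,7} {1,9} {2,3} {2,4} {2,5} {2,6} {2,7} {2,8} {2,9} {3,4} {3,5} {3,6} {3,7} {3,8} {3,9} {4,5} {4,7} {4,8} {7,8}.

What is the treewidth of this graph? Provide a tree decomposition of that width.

The largest bag has 5 vertices, giving width 4; this decomposition certifies tw(G) ≤ 4. Conversely, {2, 3, 4, 7, 8} is a clique of size 5, and the vertices of any clique must share a bag in every tree decomposition; so some bag has ≥ 5 vertices and tw(G) ≥ 4. Combining the bounds, tw(G) = 4.

Treewidth 4.
One such decomposition:
Bags: B1 = {0, 1, 2, 3, 9}  B2 = {0, 1, 2, 3, 4}  B3 = {1, 2, 3, 4, 5}  B4 = {1, 2, 3, 4, 7}  B5 = {2, 3, 4, 7, 8}  B6 = {0, 1, 2, 3, 6}
Tree: B1–B2, B2–B3, B3–B4, B4–B5, B1–B6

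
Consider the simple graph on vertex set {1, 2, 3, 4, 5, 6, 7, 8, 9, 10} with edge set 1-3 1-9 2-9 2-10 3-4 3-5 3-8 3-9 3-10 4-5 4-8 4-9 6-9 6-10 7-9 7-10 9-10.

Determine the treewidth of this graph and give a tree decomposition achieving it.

Treewidth 2.
Bags: B1 = {3, 4, 9}  B2 = {3, 9, 10}  B3 = {2, 9, 10}  B4 = {6, 9, 10}  B5 = {3, 4, 5}  B6 = {7, 9, 10}  B7 = {1, 3, 9}  B8 = {3, 4, 8}
Tree: B1–B2, B2–B3, B3–B4, B1–B5, B2–B6, B2–B7, B1–B8

Every bag has size at most 3, so the width is 3 − 1 = 2 and tw(G) ≤ 2. For the lower bound, the 3 vertices {3, 4, 8} are pairwise adjacent, and any tree decomposition puts a clique entirely inside one bag — forcing width ≥ 2. Therefore the treewidth is 2.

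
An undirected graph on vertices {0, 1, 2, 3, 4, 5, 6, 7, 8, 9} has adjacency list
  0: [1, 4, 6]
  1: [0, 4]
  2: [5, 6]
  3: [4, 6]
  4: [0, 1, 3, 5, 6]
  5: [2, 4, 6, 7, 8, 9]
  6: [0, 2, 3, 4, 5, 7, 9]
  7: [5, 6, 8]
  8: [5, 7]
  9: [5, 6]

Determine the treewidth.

2

A width-2 tree decomposition is:
Bags: B1 = {5, 6, 9}  B2 = {5, 6, 7}  B3 = {4, 5, 6}  B4 = {3, 4, 6}  B5 = {2, 5, 6}  B6 = {0, 4, 6}  B7 = {5, 7, 8}  B8 = {0, 1, 4}
Tree: B1–B2, B2–B3, B3–B4, B2–B5, B3–B6, B2–B7, B6–B8
Every bag has size at most 3, so the width is 3 − 1 = 2 and tw(G) ≤ 2. On the other hand G contains the 3-clique {5, 7, 8}. A clique must lie in a single bag of any decomposition, so no decomposition can have width below 2. Therefore the treewidth is 2.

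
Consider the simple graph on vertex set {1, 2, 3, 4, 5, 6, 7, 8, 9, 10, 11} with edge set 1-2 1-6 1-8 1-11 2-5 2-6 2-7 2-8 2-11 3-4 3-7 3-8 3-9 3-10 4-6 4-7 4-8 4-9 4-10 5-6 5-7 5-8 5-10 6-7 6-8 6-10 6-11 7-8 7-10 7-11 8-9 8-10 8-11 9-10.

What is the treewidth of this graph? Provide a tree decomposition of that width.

Treewidth 4.
Bags: B1 = {4, 6, 7, 8, 10}  B2 = {3, 4, 7, 8, 10}  B3 = {5, 6, 7, 8, 10}  B4 = {2, 5, 6, 7, 8}  B5 = {3, 4, 8, 9, 10}  B6 = {2, 6, 7, 8, 11}  B7 = {1, 2, 6, 8, 11}
Tree: B1–B2, B1–B3, B3–B4, B2–B5, B4–B6, B6–B7

The largest bag has 5 vertices, giving width 4; this decomposition certifies tw(G) ≤ 4. For the lower bound, the 5 vertices {3, 4, 8, 9, 10} are pairwise adjacent, and any tree decomposition puts a clique entirely inside one bag — forcing width ≥ 4. Therefore the treewidth is 4.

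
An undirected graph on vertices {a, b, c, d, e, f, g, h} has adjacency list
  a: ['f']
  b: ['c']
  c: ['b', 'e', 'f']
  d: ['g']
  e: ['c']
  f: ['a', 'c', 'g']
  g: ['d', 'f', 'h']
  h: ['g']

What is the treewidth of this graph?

1

A width-1 tree decomposition is:
Bags: B1 = {c, f}  B2 = {b, c}  B3 = {f, g}  B4 = {c, e}  B5 = {a, f}  B6 = {g, h}  B7 = {d, g}
Tree: B1–B2, B1–B3, B1–B4, B3–B5, B3–B6, B6–B7
The largest bag has 2 vertices, giving width 1; this decomposition certifies tw(G) ≤ 1. Any graph with an edge has treewidth ≥ 1, and G has the edge c–f. Combining the bounds, tw(G) = 1.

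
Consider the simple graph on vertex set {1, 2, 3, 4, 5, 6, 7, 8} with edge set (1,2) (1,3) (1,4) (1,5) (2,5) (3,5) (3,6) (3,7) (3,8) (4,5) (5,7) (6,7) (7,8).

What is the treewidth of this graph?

2

A width-2 tree decomposition is:
Bags: B1 = {1, 4, 5}  B2 = {1, 3, 5}  B3 = {3, 5, 7}  B4 = {3, 7, 8}  B5 = {1, 2, 5}  B6 = {3, 6, 7}
Tree: B1–B2, B2–B3, B3–B4, B1–B5, B3–B6
The largest bag has 3 vertices, giving width 2; this decomposition certifies tw(G) ≤ 2. For the lower bound, the 3 vertices {1, 2, 5} are pairwise adjacent, and any tree decomposition puts a clique entirely inside one bag — forcing width ≥ 2. The upper and lower bounds meet at 2, so that is the treewidth.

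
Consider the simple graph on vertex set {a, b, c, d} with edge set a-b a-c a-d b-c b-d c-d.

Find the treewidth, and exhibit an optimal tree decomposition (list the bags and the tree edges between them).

Treewidth 3.
One optimal decomposition is:
Bags: B1 = {a, b, c, d}
Tree: (single bag)

With just one bag of size 4, the width is 4 − 1 = 3, so tw(G) ≤ 3. Conversely, {a, b, c, d} is a clique of size 4, and the vertices of any clique must share a bag in every tree decomposition; so some bag has ≥ 4 vertices and tw(G) ≥ 3. Hence tw(G) = 3 exactly.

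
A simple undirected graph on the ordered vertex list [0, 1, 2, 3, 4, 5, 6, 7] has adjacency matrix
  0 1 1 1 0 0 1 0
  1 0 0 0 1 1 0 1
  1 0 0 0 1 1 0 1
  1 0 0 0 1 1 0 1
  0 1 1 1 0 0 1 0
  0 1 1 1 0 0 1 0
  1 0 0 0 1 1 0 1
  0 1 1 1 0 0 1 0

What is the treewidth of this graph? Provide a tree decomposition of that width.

The largest bag has 5 vertices, giving width 4; this decomposition certifies tw(G) ≤ 4. For the lower bound: the 5 vertex sets {2,4}, {3,5}, {0,6}, {7}, {1} are disjoint, each induces a connected subgraph, and every pair is joined by at least one edge of G. Contracting each set to a single vertex therefore yields K_{5} as a minor, and since treewidth is minor-monotone, tw(G) ≥ tw(K_{5}) = 4. Combining the bounds, tw(G) = 4.

Treewidth 4.
One optimal decomposition is:
Bags: B1 = {0, 2, 4, 5, 7}  B2 = {0, 3, 4, 5, 7}  B3 = {0, 4, 5, 6, 7}  B4 = {0, 1, 4, 5, 7}
Tree: B1–B2, B2–B3, B3–B4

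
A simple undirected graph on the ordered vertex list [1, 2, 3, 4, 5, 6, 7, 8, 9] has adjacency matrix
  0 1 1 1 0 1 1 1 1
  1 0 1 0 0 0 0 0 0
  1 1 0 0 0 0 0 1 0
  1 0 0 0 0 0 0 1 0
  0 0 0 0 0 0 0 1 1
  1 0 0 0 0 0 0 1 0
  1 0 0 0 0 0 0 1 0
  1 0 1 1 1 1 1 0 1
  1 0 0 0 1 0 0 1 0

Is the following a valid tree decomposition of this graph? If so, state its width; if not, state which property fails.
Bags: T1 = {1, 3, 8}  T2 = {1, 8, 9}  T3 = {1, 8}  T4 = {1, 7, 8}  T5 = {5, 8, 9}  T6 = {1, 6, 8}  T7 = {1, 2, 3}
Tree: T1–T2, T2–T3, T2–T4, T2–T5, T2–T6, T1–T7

A tree decomposition must satisfy three properties: every vertex lies in some bag; for every edge, both endpoints lie together in some bag; and for every vertex, the bags containing it form a connected subtree. Here vertex 4 appears in no bag, so the decomposition is invalid.

No — vertex 4 appears in no bag.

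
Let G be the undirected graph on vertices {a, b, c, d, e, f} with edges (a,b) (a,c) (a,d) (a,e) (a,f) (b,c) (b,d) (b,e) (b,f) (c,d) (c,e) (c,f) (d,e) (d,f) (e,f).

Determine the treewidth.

A width-5 tree decomposition is:
Bags: B1 = {a, b, c, d, e, f}
Tree: (single bag)
With just one bag of size 6, the width is 6 − 1 = 5, so tw(G) ≤ 5. Conversely, {a, b, c, d, e, f} is a clique of size 6, and the vertices of any clique must share a bag in every tree decomposition; so some bag has ≥ 6 vertices and tw(G) ≥ 5. The upper and lower bounds meet at 5, so that is the treewidth.

5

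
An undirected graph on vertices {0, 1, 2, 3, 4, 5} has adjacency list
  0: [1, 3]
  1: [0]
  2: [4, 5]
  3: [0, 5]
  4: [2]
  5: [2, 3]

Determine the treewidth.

A width-1 tree decomposition is:
Bags: B1 = {0, 1}  B2 = {0, 3}  B3 = {3, 5}  B4 = {2, 5}  B5 = {2, 4}
Tree: B1–B2, B2–B3, B3–B4, B4–B5
Every bag has size at most 2, so the width is 2 − 1 = 1 and tw(G) ≤ 1. Since G has at least one edge (e.g. 1–0), it is not an edgeless graph, so tw(G) ≥ 1. Combining the bounds, tw(G) = 1.

1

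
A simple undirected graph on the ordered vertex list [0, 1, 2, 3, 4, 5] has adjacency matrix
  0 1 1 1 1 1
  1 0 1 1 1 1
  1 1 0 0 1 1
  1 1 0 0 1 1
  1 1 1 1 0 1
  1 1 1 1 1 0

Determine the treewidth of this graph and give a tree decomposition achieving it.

Treewidth 4.
Bags: B1 = {0, 1, 3, 4, 5}  B2 = {0, 1, 2, 4, 5}
Tree: B1–B2

Every bag has size at most 5, so the width is 5 − 1 = 4 and tw(G) ≤ 4. For the lower bound, the 5 vertices {0, 1, 2, 4, 5} are pairwise adjacent, and any tree decomposition puts a clique entirely inside one bag — forcing width ≥ 4. Therefore the treewidth is 4.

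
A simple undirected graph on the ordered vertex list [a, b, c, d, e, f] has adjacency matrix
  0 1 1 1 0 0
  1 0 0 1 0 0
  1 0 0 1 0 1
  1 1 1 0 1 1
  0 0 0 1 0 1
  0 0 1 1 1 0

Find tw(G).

2

A width-2 tree decomposition is:
Bags: B1 = {a, c, d}  B2 = {a, b, d}  B3 = {c, d, f}  B4 = {d, e, f}
Tree: B1–B2, B1–B3, B3–B4
Every bag has size at most 3, so the width is 3 − 1 = 2 and tw(G) ≤ 2. For the lower bound, the 3 vertices {a, c, d} are pairwise adjacent, and any tree decomposition puts a clique entirely inside one bag — forcing width ≥ 2. Hence tw(G) = 2 exactly.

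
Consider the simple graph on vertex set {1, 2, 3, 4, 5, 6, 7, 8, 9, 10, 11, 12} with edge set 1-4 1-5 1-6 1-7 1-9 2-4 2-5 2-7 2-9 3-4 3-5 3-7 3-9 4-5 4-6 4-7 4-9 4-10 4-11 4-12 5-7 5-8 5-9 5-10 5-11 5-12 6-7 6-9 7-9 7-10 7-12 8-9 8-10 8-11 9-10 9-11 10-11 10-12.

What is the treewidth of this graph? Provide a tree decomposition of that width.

Every bag has size at most 5, so the width is 5 − 1 = 4 and tw(G) ≤ 4. For the lower bound, the 5 vertices {5, 8, 9, 10, 11} are pairwise adjacent, and any tree decomposition puts a clique entirely inside one bag — forcing width ≥ 4. The upper and lower bounds meet at 4, so that is the treewidth.

Treewidth 4.
Bags: B1 = {1, 4, 6, 7, 9}  B2 = {1, 4, 5, 7, 9}  B3 = {4, 5, 7, 9, 10}  B4 = {4, 5, 7, 10, 12}  B5 = {3, 4, 5, 7, 9}  B6 = {4, 5, 9, 10, 11}  B7 = {2, 4, 5, 7, 9}  B8 = {5, 8, 9, 10, 11}
Tree: B1–B2, B2–B3, B3–B4, B3–B5, B3–B6, B5–B7, B6–B8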